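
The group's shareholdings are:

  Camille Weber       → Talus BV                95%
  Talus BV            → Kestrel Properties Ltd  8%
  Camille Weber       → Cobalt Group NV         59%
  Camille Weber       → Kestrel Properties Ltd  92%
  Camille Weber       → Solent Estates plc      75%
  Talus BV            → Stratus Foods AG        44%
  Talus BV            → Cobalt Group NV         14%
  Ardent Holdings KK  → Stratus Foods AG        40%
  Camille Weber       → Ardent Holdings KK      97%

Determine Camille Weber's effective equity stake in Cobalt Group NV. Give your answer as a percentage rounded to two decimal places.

Camille reaches Cobalt along 2 paths.
Direct stake: 59% = 59%.
Via Talus: 95% × 14% = 13.3%.
Total: 59% + 13.3% = 72.3%.
Rounded: 72.30%.

72.30%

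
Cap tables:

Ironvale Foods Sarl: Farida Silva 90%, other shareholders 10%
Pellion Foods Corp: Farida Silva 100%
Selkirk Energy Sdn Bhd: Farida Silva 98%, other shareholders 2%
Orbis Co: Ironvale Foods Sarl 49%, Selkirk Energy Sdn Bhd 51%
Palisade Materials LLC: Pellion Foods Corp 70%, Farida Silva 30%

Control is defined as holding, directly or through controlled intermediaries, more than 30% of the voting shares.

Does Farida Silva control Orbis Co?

Yes

Farida holds 98% of Selkirk, so Farida controls Selkirk.
Farida holds 90% of Ironvale, so Farida controls Ironvale.
Ironvale and Selkirk together hold 49% + 51% = 100% of Orbis, so Farida controls Orbis.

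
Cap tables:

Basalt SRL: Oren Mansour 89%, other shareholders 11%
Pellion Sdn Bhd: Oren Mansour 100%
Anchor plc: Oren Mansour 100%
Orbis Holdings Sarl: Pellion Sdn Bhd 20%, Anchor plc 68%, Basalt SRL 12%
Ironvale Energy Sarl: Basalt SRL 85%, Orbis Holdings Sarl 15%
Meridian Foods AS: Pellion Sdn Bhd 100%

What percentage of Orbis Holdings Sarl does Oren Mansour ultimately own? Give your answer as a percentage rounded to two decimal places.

Oren reaches Orbis along 3 paths.
Via Pellion: 100% × 20% = 20%.
Via Anchor: 100% × 68% = 68%.
Via Basalt: 89% × 12% = 10.68%.
Total: 20% + 68% + 10.68% = 98.68%.

98.68%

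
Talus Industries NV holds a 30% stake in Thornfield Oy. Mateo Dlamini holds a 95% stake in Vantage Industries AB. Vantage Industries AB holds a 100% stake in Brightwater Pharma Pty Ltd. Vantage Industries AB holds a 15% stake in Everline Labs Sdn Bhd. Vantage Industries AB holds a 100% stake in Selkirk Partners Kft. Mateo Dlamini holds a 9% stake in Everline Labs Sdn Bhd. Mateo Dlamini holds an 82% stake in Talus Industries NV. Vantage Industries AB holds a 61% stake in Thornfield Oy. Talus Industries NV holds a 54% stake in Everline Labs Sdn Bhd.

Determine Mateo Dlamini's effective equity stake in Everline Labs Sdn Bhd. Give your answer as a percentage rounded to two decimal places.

Mateo reaches Everline along 3 paths.
Via Vantage: 95% × 15% = 14.25%.
Direct stake: 9% = 9%.
Via Talus: 82% × 54% = 44.28%.
Total: 14.25% + 9% + 44.28% = 67.53%.

67.53%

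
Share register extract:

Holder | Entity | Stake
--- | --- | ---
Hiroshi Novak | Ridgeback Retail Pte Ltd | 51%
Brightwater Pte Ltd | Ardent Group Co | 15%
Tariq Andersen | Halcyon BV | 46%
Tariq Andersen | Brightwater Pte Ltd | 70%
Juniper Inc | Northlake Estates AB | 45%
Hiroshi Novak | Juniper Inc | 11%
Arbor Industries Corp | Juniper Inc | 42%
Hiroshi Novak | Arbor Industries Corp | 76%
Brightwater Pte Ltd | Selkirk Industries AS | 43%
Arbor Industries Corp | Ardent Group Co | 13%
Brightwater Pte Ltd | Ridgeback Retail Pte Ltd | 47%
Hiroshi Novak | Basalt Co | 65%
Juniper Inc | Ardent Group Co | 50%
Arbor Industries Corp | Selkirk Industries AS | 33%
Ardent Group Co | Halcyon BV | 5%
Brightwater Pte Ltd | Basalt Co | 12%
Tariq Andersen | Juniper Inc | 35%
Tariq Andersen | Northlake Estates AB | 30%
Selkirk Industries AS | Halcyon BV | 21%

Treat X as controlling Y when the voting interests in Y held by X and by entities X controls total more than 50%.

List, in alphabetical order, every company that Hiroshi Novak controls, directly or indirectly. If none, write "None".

Hiroshi holds 76% of Arbor, so Hiroshi controls Arbor.
Arbor and Hiroshi together hold 42% + 11% = 53% of Juniper, so Hiroshi controls Juniper.
Hiroshi holds 65% of Basalt, so Hiroshi controls Basalt.
Juniper and Arbor together hold 50% + 13% = 63% of Ardent, so Hiroshi controls Ardent.
Hiroshi holds 51% of Ridgeback, so Hiroshi controls Ridgeback.
No other company's threshold is met.

Arbor Industries Corp, Ardent Group Co, Basalt Co, Juniper Inc, Ridgeback Retail Pte Ltd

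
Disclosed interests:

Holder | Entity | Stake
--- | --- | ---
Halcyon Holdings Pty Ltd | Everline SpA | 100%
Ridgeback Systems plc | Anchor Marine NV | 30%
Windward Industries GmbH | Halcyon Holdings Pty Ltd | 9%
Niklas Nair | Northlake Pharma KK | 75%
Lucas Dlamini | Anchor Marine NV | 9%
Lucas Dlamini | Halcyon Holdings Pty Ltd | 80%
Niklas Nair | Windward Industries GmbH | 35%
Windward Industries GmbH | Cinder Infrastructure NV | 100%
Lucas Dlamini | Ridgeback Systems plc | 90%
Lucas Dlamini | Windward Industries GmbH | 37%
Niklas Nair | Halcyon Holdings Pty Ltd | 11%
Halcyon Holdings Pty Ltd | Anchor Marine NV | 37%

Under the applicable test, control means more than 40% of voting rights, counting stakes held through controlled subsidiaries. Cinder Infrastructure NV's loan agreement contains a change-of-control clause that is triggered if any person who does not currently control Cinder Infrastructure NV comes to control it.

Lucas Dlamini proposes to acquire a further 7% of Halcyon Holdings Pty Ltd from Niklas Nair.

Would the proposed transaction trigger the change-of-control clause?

No

The purchase adds only to Lucas's holdings (Niklas's stake shrinks), so Lucas is the only person who could newly come to control Cinder.
Lucas holds 80% of Halcyon, so Lucas controls Halcyon.
Lucas holds 90% of Ridgeback, so Lucas controls Ridgeback.
Halcyon holds 100% of Everline, so Lucas controls Everline.
Ridgeback and Lucas and Halcyon together hold 30% + 9% + 37% = 76% of Anchor, so Lucas controls Anchor.
Neither Lucas nor any entity Lucas controls holds any voting interest in Cinder.
So before the transaction, Lucas does not control Cinder.
After the purchase, Lucas's direct stake in Halcyon rises to 80% + 7% = 87%, and Niklas's stake falls to 4%.
Lucas holds 87% of Halcyon, so Lucas controls Halcyon.
After the transaction, neither Lucas nor any entity Lucas controls holds a voting interest in Cinder, so Lucas still does not control it.
No new person acquires control, so the clause is not triggered.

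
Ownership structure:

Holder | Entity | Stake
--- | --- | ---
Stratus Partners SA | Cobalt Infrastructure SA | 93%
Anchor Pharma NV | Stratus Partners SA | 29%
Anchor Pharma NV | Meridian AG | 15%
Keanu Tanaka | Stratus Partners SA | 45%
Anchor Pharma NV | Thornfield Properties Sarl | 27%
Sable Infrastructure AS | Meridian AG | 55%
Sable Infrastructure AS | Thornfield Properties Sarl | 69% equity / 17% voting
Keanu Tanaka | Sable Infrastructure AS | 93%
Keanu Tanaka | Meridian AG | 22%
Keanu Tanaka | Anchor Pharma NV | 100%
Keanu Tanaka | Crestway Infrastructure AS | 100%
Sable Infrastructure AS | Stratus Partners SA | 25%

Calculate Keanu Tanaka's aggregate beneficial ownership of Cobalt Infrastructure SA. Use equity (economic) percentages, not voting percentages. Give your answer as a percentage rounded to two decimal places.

Keanu reaches Cobalt along 3 paths.
Via Stratus: 45% × 93% = 41.85%.
Via Sable → Stratus: 93% × 25% × 93% = 21.6225%.
Via Anchor → Stratus: 100% × 29% × 93% = 26.97%.
Total: 41.85% + 21.6225% + 26.97% = 90.4425%.
Rounded: 90.44%.

90.44%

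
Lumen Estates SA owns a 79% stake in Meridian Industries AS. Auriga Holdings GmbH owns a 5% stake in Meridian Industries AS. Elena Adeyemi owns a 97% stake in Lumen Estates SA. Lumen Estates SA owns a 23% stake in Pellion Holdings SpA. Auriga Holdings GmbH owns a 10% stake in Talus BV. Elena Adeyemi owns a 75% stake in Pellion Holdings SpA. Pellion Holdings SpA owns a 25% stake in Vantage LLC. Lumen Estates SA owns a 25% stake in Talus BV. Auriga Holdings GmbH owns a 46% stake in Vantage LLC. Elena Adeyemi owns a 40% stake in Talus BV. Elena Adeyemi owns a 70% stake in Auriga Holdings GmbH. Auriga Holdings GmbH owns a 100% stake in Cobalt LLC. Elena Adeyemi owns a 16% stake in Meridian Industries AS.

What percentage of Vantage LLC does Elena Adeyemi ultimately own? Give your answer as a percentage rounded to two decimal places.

56.53%

Elena reaches Vantage along 3 paths.
Via Auriga: 70% × 46% = 32.2%.
Via Lumen → Pellion: 97% × 23% × 25% = 5.5775%.
Via Pellion: 75% × 25% = 18.75%.
Total: 32.2% + 5.5775% + 18.75% = 56.5275%.
Rounded: 56.53%.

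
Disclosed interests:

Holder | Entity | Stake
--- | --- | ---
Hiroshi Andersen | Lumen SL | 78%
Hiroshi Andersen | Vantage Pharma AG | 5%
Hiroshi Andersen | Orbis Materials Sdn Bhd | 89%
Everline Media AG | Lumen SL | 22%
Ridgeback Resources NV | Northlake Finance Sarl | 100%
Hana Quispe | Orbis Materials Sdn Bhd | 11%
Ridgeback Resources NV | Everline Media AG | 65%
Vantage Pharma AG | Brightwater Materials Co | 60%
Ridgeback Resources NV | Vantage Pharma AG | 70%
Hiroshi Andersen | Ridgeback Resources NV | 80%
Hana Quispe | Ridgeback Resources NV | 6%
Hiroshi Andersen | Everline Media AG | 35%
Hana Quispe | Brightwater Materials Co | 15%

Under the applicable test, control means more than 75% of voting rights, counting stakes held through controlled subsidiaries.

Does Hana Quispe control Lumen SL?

Hana's largest direct stake is 15% in Brightwater, which does not meet the threshold, so Hana controls no company.
Neither Hana nor any entity Hana controls holds any voting interest in Lumen.
So Hana does not control Lumen.

No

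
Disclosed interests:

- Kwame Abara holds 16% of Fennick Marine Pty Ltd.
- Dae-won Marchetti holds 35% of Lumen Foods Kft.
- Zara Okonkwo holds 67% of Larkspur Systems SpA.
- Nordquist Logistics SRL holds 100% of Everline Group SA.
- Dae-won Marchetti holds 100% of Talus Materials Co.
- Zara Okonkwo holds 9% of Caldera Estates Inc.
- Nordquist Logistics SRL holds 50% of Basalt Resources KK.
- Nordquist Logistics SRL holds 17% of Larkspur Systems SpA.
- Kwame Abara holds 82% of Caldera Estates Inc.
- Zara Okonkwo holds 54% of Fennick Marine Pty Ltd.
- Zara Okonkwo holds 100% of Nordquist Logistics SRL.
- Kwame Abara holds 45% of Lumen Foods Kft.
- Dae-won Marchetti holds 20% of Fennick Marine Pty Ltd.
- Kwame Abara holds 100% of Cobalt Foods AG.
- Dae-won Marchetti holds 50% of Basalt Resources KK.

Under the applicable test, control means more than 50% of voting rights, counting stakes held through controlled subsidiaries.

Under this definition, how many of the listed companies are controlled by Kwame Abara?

Kwame holds 82% of Caldera, so Kwame controls Caldera.
Kwame holds 100% of Cobalt, so Kwame controls Cobalt.
No other company's threshold is met.
Kwame controls 2 companies.

2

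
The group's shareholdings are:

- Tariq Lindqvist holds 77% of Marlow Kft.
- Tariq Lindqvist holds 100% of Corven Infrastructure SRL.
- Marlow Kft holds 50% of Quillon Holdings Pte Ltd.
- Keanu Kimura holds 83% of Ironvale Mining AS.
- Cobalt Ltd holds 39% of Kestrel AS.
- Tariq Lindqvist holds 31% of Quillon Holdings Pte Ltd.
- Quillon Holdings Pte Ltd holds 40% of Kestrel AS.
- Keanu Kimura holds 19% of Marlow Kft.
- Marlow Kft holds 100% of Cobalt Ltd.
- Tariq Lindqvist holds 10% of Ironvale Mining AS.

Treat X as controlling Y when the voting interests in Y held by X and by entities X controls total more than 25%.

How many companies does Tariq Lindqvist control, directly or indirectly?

Tariq holds 77% of Marlow, so Tariq controls Marlow.
Marlow holds 100% of Cobalt, so Tariq controls Cobalt.
Tariq and Marlow together hold 31% + 50% = 81% of Quillon, so Tariq controls Quillon.
Cobalt and Quillon together hold 39% + 40% = 79% of Kestrel, so Tariq controls Kestrel.
Tariq holds 100% of Corven, so Tariq controls Corven.
No other company's threshold is met.
Tariq controls 5 companies.

5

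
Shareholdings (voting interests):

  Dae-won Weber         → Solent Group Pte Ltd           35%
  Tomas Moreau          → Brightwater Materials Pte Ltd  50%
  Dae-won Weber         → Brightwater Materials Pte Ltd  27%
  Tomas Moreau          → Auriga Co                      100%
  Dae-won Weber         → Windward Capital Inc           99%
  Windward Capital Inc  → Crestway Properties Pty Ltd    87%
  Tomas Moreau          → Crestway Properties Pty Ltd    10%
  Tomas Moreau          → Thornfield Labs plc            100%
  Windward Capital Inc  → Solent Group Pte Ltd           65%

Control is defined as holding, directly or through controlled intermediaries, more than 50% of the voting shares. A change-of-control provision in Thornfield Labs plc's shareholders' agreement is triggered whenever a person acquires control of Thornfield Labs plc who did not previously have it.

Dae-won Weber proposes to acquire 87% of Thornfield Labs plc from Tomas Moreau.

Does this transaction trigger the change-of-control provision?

Yes

The purchase adds only to Dae-won's holdings (Tomas's stake shrinks), so Dae-won is the only person who could newly come to control Thornfield.
Dae-won holds 99% of Windward, so Dae-won controls Windward.
Windward holds 87% of Crestway, so Dae-won controls Crestway.
Dae-won and Windward together hold 35% + 65% = 100% of Solent, so Dae-won controls Solent.
Neither Dae-won nor any entity Dae-won controls holds any voting interest in Thornfield.
So before the transaction, Dae-won does not control Thornfield.
After the purchase, Dae-won holds 87% of Thornfield directly, and Tomas's stake falls to 13%.
Dae-won holds 87% of Thornfield, so Dae-won controls Thornfield.
Dae-won did not control Thornfield before and does after, so the clause is triggered.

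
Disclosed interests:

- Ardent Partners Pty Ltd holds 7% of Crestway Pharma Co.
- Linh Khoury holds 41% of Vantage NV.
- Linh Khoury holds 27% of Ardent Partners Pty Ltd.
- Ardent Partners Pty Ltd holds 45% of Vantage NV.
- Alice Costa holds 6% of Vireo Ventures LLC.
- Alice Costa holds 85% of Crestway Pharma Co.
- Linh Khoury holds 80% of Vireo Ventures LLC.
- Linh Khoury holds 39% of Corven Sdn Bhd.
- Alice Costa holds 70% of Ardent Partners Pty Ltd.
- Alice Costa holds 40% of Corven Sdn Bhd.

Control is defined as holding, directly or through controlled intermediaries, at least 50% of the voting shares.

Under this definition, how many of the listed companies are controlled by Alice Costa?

Alice holds 70% of Ardent, so Alice controls Ardent.
Alice and Ardent together hold 85% + 7% = 92% of Crestway, so Alice controls Crestway.
No other company's threshold is met.
Alice controls 2 companies.

2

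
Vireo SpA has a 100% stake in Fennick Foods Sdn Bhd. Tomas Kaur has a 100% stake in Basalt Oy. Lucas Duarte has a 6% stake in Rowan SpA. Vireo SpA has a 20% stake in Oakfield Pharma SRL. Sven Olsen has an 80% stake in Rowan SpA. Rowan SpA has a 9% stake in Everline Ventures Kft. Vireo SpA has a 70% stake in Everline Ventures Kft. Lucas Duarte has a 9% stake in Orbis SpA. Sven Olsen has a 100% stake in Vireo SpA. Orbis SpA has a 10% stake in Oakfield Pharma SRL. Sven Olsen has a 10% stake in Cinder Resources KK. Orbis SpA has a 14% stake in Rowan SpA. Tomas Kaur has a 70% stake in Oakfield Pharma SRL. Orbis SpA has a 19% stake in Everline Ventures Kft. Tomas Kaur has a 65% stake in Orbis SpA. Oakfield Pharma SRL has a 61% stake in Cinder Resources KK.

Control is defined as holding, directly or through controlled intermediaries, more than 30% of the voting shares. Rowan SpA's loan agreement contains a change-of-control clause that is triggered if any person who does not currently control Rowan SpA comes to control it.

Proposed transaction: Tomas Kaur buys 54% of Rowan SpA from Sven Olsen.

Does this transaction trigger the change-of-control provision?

The purchase adds only to Tomas's holdings (Sven's stake shrinks), so Tomas is the only person who could newly come to control Rowan.
Tomas holds 65% of Orbis, so Tomas controls Orbis.
Tomas and Orbis together hold 70% + 10% = 80% of Oakfield, so Tomas controls Oakfield.
Tomas holds 100% of Basalt, so Tomas controls Basalt.
Oakfield holds 61% of Cinder, so Tomas controls Cinder.
In Rowan, Tomas's side holds only 14%, not > 30%.
So before the transaction, Tomas does not control Rowan.
After the purchase, Tomas holds 54% of Rowan directly, and Sven's stake falls to 26%.
Orbis and Tomas together hold 14% + 54% = 68% of Rowan, so Tomas controls Rowan.
Tomas did not control Rowan before and does after, so the clause is triggered.

Yes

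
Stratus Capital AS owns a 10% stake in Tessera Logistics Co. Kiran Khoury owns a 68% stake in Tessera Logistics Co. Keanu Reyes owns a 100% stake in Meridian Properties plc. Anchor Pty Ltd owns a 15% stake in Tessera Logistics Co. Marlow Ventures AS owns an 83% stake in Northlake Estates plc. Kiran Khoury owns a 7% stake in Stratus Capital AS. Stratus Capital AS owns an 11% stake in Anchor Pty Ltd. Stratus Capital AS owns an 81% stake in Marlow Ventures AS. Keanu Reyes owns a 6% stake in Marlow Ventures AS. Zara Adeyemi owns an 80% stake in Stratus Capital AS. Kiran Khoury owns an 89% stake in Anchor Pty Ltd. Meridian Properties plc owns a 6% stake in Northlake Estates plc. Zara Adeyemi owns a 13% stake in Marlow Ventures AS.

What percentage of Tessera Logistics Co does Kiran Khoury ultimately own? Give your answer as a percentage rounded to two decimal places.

Kiran reaches Tessera along 4 paths.
Direct stake: 68% = 68%.
Via Anchor: 89% × 15% = 13.35%.
Via Stratus → Anchor: 7% × 11% × 15% = 0.1155%.
Via Stratus: 7% × 10% = 0.7%.
Total: 68% + 13.35% + 0.1155% + 0.7% = 82.1655%.
Rounded: 82.17%.

82.17%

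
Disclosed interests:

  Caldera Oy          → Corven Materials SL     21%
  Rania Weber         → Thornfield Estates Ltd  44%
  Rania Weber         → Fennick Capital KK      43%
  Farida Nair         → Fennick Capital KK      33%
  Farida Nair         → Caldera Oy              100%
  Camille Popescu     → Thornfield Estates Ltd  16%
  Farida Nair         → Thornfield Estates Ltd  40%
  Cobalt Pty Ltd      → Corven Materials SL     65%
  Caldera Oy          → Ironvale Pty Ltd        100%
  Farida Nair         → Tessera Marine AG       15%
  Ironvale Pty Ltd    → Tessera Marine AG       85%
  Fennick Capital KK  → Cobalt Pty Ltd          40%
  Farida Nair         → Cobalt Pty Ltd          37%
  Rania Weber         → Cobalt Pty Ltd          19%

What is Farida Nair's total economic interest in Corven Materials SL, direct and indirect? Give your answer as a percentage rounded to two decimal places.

53.63%

Farida reaches Corven along 3 paths.
Via Caldera: 100% × 21% = 21%.
Via Fennick → Cobalt: 33% × 40% × 65% = 8.58%.
Via Cobalt: 37% × 65% = 24.05%.
Total: 21% + 8.58% + 24.05% = 53.63%.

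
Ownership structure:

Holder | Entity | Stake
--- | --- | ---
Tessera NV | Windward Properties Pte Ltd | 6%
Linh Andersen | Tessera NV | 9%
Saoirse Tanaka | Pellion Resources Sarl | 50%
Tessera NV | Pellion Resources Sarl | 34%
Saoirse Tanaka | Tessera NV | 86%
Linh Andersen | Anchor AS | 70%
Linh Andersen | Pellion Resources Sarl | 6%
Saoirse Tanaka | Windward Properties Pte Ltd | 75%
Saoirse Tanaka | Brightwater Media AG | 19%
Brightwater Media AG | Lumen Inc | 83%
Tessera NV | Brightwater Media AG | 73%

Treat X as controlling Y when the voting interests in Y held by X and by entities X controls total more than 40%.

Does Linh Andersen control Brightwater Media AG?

No

Linh holds 70% of Anchor, so Linh controls Anchor.
Neither Linh nor any entity Linh controls holds any voting interest in Brightwater.
So Linh does not control Brightwater.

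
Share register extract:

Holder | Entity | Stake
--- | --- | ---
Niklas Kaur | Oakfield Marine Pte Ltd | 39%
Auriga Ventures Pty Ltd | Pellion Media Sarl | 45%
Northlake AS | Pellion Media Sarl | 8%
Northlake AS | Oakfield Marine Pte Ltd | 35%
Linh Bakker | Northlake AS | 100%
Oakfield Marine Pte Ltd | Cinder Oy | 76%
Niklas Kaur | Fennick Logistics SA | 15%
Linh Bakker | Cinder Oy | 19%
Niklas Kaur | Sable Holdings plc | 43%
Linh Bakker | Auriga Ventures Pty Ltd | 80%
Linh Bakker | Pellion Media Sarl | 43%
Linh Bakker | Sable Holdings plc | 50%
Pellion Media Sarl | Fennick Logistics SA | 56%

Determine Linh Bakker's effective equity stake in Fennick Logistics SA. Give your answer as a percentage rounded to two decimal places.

48.72%

Linh reaches Fennick along 3 paths.
Via Pellion: 43% × 56% = 24.08%.
Via Auriga → Pellion: 80% × 45% × 56% = 20.16%.
Via Northlake → Pellion: 100% × 8% × 56% = 4.48%.
Total: 24.08% + 20.16% + 4.48% = 48.72%.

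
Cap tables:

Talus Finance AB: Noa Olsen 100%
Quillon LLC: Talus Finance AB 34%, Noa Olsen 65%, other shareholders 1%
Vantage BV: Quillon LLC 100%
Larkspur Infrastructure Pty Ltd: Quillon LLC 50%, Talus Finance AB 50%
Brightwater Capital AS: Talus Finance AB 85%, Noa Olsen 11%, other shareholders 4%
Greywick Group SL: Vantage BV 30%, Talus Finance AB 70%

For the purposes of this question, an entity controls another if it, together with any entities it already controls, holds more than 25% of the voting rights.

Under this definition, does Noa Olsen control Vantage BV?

Noa holds 100% of Talus, so Noa controls Talus.
Talus and Noa together hold 34% + 65% = 99% of Quillon, so Noa controls Quillon.
Quillon holds 100% of Vantage, so Noa controls Vantage.

Yes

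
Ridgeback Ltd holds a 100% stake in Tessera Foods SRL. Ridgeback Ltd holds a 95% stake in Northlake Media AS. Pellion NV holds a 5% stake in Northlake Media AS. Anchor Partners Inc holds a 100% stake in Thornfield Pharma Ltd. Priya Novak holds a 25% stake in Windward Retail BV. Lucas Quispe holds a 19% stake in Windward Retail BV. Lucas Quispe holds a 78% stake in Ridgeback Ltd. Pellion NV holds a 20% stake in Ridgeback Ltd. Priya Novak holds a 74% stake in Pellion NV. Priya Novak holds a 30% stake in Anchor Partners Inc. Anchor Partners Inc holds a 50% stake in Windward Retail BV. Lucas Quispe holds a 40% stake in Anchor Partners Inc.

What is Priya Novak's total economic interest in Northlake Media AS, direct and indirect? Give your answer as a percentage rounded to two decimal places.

Priya reaches Northlake along 2 paths.
Via Pellion: 74% × 5% = 3.7%.
Via Pellion → Ridgeback: 74% × 20% × 95% = 14.06%.
Total: 3.7% + 14.06% = 17.76%.

17.76%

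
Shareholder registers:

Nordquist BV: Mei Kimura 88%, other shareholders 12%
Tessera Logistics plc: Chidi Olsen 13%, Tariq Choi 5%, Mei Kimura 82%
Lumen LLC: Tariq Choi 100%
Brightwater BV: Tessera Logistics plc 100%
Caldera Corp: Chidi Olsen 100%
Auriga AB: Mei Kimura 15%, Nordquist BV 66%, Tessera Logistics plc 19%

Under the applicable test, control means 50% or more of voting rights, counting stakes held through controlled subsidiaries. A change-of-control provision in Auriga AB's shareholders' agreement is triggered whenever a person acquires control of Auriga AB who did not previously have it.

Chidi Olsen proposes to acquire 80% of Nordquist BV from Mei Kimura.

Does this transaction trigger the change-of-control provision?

The purchase adds only to Chidi's holdings (Mei's stake shrinks), so Chidi is the only person who could newly come to control Auriga.
Chidi holds 100% of Caldera, so Chidi controls Caldera.
Neither Chidi nor any entity Chidi controls holds any voting interest in Auriga.
So before the transaction, Chidi does not control Auriga.
After the purchase, Chidi holds 80% of Nordquist directly, and Mei's stake falls to 8%.
Chidi holds 80% of Nordquist, so Chidi controls Nordquist.
Nordquist holds 66% of Auriga, so Chidi controls Auriga.
Chidi did not control Auriga before and does after, so the clause is triggered.

Yes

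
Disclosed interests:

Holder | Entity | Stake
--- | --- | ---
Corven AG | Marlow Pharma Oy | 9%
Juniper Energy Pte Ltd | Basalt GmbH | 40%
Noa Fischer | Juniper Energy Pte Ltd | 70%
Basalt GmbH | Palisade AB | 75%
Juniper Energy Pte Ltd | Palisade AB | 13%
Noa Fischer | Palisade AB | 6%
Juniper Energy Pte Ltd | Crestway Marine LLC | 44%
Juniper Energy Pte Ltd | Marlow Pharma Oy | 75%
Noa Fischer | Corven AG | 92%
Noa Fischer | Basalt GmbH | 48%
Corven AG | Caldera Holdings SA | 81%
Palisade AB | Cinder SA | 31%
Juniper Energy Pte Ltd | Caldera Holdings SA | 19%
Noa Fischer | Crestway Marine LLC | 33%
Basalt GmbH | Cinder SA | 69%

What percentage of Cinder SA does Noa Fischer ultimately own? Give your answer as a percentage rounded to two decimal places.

74.79%

Noa reaches Cinder along 6 paths.
Via Palisade: 6% × 31% = 1.86%.
Via Juniper → Basalt → Palisade: 70% × 40% × 75% × 31% = 6.51%.
Via Basalt → Palisade: 48% × 75% × 31% = 11.16%.
Via Juniper → Palisade: 70% × 13% × 31% = 2.821%.
Via Juniper → Basalt: 70% × 40% × 69% = 19.32%.
Via Basalt: 48% × 69% = 33.12%.
Total: 1.86% + 6.51% + 11.16% + 2.821% + 19.32% + 33.12% = 74.791%.
Rounded: 74.79%.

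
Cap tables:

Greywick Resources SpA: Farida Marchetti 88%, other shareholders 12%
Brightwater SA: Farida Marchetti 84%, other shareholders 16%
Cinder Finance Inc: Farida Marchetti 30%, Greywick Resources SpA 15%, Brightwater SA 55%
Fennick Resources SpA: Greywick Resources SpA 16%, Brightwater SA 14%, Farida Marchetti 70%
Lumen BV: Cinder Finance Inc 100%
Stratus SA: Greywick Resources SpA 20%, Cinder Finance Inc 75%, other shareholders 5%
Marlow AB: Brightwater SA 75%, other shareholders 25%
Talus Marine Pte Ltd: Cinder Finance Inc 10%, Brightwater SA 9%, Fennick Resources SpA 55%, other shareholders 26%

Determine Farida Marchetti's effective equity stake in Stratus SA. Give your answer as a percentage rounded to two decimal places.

Farida reaches Stratus along 4 paths.
Via Greywick: 88% × 20% = 17.6%.
Via Cinder: 30% × 75% = 22.5%.
Via Greywick → Cinder: 88% × 15% × 75% = 9.9%.
Via Brightwater → Cinder: 84% × 55% × 75% = 34.65%.
Total: 17.6% + 22.5% + 9.9% + 34.65% = 84.65%.

84.65%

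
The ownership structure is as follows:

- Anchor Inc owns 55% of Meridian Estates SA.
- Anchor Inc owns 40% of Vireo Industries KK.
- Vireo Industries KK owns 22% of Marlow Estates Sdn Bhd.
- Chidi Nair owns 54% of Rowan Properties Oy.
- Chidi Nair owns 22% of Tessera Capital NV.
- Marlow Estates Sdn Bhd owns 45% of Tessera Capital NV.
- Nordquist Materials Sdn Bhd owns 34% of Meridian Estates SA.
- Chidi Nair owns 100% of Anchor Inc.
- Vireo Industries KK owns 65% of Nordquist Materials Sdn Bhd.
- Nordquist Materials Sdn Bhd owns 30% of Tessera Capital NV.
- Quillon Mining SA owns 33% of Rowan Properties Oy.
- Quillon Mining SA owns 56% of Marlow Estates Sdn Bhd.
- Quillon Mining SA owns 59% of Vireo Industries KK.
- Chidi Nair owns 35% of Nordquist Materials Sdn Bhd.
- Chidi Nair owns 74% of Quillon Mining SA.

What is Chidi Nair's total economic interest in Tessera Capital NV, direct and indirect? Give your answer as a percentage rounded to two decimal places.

Chidi reaches Tessera along 7 paths.
Via Quillon → Vireo → Marlow: 74% × 59% × 22% × 45% = 4.32234%.
Via Anchor → Vireo → Marlow: 100% × 40% × 22% × 45% = 3.96%.
Via Quillon → Marlow: 74% × 56% × 45% = 18.648%.
Direct stake: 22% = 22%.
Via Nordquist: 35% × 30% = 10.5%.
Via Quillon → Vireo → Nordquist: 74% × 59% × 65% × 30% = 8.5137%.
Via Anchor → Vireo → Nordquist: 100% × 40% × 65% × 30% = 7.8%.
Total: 4.32234% + 3.96% + 18.648% + 22% + 10.5% + 8.5137% + 7.8% = 75.74404%.
Rounded: 75.74%.

75.74%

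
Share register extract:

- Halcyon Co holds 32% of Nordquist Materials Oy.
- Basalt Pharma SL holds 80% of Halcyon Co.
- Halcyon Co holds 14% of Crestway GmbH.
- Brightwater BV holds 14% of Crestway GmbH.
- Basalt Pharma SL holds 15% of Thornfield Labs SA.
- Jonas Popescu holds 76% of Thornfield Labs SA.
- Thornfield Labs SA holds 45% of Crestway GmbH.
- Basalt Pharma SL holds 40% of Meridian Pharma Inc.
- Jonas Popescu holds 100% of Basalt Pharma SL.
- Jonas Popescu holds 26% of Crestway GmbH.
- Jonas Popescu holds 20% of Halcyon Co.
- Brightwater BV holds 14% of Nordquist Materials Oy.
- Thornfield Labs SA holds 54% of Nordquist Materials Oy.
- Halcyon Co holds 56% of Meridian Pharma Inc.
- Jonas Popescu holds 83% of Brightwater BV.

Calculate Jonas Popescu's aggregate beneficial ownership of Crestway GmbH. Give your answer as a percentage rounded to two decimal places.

92.57%

Jonas reaches Crestway along 6 paths.
Via Brightwater: 83% × 14% = 11.62%.
Via Halcyon: 20% × 14% = 2.8%.
Via Basalt → Halcyon: 100% × 80% × 14% = 11.2%.
Via Thornfield: 76% × 45% = 34.2%.
Via Basalt → Thornfield: 100% × 15% × 45% = 6.75%.
Direct stake: 26% = 26%.
Total: 11.62% + 2.8% + 11.2% + 34.2% + 6.75% + 26% = 92.57%.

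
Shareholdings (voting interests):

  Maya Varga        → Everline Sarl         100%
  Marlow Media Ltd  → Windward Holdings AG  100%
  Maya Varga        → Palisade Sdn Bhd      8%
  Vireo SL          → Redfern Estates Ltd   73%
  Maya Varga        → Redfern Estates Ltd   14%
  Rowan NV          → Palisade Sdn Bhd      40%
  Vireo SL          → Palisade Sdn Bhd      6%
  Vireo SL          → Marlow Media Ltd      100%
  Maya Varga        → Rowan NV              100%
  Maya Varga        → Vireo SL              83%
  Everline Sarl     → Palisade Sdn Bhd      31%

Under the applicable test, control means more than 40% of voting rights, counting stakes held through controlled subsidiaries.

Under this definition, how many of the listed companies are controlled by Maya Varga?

Maya holds 100% of Everline, so Maya controls Everline.
Maya holds 100% of Rowan, so Maya controls Rowan.
Maya holds 83% of Vireo, so Maya controls Vireo.
Vireo holds 100% of Marlow, so Maya controls Marlow.
Rowan and Maya and Everline and Vireo together hold 40% + 8% + 31% + 6% = 85% of Palisade, so Maya controls Palisade.
Marlow holds 100% of Windward, so Maya controls Windward.
Vireo and Maya together hold 73% + 14% = 87% of Redfern, so Maya controls Redfern.
Maya controls 7 companies.

7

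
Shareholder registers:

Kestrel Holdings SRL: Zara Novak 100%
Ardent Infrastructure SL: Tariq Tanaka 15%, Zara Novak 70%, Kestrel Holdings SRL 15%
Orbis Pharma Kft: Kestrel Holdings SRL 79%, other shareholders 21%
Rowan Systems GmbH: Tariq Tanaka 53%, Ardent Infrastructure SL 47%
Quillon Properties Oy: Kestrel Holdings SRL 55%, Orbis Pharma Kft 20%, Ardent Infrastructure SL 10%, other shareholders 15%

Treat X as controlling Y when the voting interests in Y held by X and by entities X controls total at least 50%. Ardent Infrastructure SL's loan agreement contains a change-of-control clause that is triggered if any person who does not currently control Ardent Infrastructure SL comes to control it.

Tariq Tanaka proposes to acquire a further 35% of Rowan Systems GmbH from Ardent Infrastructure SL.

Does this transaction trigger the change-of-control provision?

No

The purchase adds only to Tariq's holdings (Ardent's stake shrinks), so Tariq is the only person who could newly come to control Ardent.
Tariq holds 53% of Rowan, so Tariq controls Rowan.
In Ardent, Tariq's side holds only 15%, not ≥ 50%.
So before the transaction, Tariq does not control Ardent.
After the purchase, Tariq's direct stake in Rowan rises to 53% + 35% = 88%, and Ardent's stake falls to 12%.
Tariq holds 88% of Rowan, so Tariq controls Rowan.
After the transaction, Tariq's side holds 15% of Ardent, not ≥ 50%, so Tariq still does not control Ardent.
No new person acquires control, so the clause is not triggered.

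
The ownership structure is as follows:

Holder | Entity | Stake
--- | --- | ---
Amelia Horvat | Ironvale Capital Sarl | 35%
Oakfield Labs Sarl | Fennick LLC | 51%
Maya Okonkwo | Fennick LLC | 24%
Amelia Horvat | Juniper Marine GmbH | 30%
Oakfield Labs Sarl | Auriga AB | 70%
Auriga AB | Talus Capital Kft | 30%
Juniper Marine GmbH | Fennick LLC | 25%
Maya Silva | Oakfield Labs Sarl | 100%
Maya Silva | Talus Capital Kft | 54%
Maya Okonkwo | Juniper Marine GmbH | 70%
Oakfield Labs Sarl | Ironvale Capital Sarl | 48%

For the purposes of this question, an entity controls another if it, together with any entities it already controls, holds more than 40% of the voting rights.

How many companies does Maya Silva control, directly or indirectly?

Maya Silva holds 100% of Oakfield, so Maya Silva controls Oakfield.
Oakfield holds 48% of Ironvale, so Maya Silva controls Ironvale.
Oakfield holds 51% of Fennick, so Maya Silva controls Fennick.
Oakfield holds 70% of Auriga, so Maya Silva controls Auriga.
Auriga and Maya Silva together hold 30% + 54% = 84% of Talus, so Maya Silva controls Talus.
No other company's threshold is met.
Maya Silva controls 5 companies.

5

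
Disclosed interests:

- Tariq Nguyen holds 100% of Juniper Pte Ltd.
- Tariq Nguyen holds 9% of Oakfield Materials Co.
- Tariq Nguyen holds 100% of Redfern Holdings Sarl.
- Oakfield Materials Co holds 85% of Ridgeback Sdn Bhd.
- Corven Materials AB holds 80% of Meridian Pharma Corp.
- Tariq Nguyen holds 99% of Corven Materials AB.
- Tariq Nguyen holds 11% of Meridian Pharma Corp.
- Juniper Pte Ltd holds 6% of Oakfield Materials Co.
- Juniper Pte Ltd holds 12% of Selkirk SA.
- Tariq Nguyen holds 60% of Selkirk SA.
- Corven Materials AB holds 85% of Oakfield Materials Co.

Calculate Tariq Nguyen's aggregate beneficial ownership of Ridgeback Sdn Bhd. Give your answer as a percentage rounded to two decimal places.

Tariq reaches Ridgeback along 3 paths.
Via Corven → Oakfield: 99% × 85% × 85% = 71.5275%.
Via Oakfield: 9% × 85% = 7.65%.
Via Juniper → Oakfield: 100% × 6% × 85% = 5.1%.
Total: 71.5275% + 7.65% + 5.1% = 84.2775%.
Rounded: 84.28%.

84.28%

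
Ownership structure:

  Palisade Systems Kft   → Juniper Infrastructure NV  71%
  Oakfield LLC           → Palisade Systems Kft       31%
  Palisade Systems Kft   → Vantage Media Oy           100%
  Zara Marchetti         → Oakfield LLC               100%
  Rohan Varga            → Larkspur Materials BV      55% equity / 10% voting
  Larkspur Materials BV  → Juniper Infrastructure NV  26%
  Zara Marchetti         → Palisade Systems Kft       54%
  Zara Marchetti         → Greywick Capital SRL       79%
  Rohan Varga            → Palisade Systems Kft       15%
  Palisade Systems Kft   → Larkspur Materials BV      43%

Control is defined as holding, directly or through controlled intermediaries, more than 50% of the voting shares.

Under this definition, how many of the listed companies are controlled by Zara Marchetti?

5

Zara holds 100% of Oakfield, so Zara controls Oakfield.
Zara and Oakfield together hold 54% + 31% = 85% of Palisade, so Zara controls Palisade.
Zara holds 79% of Greywick, so Zara controls Greywick.
Palisade holds 100% of Vantage, so Zara controls Vantage.
Palisade holds 71% of Juniper, so Zara controls Juniper.
No other company's threshold is met.
Zara controls 5 companies.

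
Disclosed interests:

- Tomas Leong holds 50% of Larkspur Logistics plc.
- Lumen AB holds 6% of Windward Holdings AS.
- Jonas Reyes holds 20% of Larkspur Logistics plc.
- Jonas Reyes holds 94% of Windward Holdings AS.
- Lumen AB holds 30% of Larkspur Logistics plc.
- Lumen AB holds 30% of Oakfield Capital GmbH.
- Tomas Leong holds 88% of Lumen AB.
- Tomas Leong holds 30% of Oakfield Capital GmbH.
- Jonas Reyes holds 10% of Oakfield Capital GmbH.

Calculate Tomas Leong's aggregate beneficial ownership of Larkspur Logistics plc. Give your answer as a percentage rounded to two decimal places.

76.40%

Tomas reaches Larkspur along 2 paths.
Direct stake: 50% = 50%.
Via Lumen: 88% × 30% = 26.4%.
Total: 50% + 26.4% = 76.4%.
Rounded: 76.40%.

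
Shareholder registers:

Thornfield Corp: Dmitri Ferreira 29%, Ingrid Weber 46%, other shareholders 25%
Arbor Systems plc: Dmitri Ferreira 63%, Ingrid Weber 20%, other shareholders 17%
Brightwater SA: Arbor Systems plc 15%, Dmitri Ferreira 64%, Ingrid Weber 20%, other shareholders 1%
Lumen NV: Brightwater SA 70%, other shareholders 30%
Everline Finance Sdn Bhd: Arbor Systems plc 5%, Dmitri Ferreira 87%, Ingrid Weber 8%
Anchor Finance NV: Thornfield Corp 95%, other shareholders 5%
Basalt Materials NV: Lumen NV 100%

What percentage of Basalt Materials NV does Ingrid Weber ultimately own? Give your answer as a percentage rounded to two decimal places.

Ingrid reaches Basalt along 2 paths.
Via Arbor → Brightwater → Lumen: 20% × 15% × 70% × 100% = 2.1%.
Via Brightwater → Lumen: 20% × 70% × 100% = 14%.
Total: 2.1% + 14% = 16.1%.
Rounded: 16.10%.

16.10%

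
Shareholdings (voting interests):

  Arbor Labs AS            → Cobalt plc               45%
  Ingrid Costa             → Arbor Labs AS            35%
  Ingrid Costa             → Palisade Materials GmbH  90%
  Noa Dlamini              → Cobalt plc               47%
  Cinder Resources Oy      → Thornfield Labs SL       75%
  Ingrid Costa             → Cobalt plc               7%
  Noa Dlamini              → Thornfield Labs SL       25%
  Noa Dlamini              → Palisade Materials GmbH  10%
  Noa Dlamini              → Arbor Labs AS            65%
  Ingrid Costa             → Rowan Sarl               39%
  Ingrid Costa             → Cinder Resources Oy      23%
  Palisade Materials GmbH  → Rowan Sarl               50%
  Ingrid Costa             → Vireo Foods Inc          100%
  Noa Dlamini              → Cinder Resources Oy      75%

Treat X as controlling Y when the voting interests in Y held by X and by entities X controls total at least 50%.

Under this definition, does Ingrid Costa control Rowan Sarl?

Yes

Ingrid holds 90% of Palisade, so Ingrid controls Palisade.
Palisade and Ingrid together hold 50% + 39% = 89% of Rowan, so Ingrid controls Rowan.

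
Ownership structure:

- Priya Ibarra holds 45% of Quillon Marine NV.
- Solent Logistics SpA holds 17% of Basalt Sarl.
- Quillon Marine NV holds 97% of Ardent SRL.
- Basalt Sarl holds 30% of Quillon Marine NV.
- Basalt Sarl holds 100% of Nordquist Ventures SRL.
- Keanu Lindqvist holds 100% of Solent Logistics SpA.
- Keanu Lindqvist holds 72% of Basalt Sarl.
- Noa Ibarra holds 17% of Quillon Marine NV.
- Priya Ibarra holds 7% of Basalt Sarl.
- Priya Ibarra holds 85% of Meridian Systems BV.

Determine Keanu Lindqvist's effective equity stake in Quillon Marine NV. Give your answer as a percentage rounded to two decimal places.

26.70%

Keanu reaches Quillon along 2 paths.
Via Basalt: 72% × 30% = 21.6%.
Via Solent → Basalt: 100% × 17% × 30% = 5.1%.
Total: 21.6% + 5.1% = 26.7%.
Rounded: 26.70%.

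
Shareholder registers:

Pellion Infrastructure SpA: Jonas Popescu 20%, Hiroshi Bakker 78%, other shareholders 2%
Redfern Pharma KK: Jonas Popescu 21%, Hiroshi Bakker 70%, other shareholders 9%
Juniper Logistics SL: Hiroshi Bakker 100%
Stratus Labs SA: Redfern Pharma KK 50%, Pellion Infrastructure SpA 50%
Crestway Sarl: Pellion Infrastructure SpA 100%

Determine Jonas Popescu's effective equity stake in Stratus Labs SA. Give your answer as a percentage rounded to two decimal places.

20.50%

Jonas reaches Stratus along 2 paths.
Via Redfern: 21% × 50% = 10.5%.
Via Pellion: 20% × 50% = 10%.
Total: 10.5% + 10% = 20.5%.
Rounded: 20.50%.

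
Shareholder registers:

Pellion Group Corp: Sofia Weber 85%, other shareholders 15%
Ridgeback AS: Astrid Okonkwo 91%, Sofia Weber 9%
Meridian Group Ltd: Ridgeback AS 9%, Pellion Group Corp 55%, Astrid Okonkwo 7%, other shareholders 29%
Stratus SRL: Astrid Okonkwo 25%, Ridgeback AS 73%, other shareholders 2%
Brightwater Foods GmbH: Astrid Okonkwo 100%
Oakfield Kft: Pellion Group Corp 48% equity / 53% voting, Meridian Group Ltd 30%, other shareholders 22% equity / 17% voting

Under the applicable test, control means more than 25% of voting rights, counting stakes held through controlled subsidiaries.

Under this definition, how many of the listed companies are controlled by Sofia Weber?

3

Sofia holds 85% of Pellion, so Sofia controls Pellion.
Pellion holds 55% of Meridian, so Sofia controls Meridian.
Pellion and Meridian together hold 53% + 30% = 83% of Oakfield, so Sofia controls Oakfield.
No other company's threshold is met.
Sofia controls 3 companies.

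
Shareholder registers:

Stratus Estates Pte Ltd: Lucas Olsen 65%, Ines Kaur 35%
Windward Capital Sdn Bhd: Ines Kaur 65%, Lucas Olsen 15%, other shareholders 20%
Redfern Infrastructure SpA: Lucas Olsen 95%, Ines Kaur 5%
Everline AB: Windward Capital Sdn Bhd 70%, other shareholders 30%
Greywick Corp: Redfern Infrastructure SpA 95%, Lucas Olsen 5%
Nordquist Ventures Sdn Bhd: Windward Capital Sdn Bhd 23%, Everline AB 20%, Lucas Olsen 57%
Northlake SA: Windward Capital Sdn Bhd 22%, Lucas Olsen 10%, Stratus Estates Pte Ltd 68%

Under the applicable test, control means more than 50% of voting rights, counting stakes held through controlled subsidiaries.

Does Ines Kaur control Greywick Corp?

Ines holds 65% of Windward, so Ines controls Windward.
Windward holds 70% of Everline, so Ines controls Everline.
Neither Ines nor any entity Ines controls holds any voting interest in Greywick.
So Ines does not control Greywick.

No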